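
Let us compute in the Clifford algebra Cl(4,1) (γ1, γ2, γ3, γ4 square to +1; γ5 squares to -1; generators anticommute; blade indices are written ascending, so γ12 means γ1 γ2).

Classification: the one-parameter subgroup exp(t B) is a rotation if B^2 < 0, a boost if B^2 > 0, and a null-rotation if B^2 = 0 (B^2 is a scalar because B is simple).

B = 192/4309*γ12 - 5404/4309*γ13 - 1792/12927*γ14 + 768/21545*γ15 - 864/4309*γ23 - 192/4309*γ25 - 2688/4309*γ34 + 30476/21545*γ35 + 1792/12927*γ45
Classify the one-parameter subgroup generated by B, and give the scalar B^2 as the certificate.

B^2 term by term: the squares give (192/4309)^2*(γ12)^2 + (-5404/4309)^2*(γ13)^2 + (-1792/12927)^2*(γ14)^2 + (768/21545)^2*(γ15)^2 + (-864/4309)^2*(γ23)^2 + (-192/4309)^2*(γ25)^2 + (-2688/4309)^2*(γ34)^2 + (30476/21545)^2*(γ35)^2 + (1792/12927)^2*(γ45)^2 = 36864/18567481*(-1) + 29203216/18567481*(-1) + 3211264/167107329*(-1) + 589824/464187025*(+1) + 746496/18567481*(-1) + 36864/18567481*(+1) + 7225344/18567481*(-1) + 928786576/464187025*(+1) + 3211264/167107329*(+1) = 0 (each basis 2-blade squares to minus the product of its generators' squares); cross terms between blades sharing an index anticommute and cancel; the commuting (index-disjoint) pairs give grade-4 terms 2*c*c'*(blade product), which cancel blade by blade — γ1234: -1032192/18567481 + 1032192/18567481 = 0; γ1235: 11702784/92837405 - 2075136/18567481 - 1327104/92837405 = 0; γ1245: 229376/18567481 - 229376/18567481 = 0; γ1345: -19367936/55702443 + 109225984/278512215 - 4128768/92837405 = 0; γ2345: -1032192/18567481 + 1032192/18567481 = 0 — confirming B is simple. So B^2 = 0.
Answer: null-rotation, certificate B^2 = 0. One invariant decides it: the square 0 survives every conjugation, and its sign is exactly the classification.


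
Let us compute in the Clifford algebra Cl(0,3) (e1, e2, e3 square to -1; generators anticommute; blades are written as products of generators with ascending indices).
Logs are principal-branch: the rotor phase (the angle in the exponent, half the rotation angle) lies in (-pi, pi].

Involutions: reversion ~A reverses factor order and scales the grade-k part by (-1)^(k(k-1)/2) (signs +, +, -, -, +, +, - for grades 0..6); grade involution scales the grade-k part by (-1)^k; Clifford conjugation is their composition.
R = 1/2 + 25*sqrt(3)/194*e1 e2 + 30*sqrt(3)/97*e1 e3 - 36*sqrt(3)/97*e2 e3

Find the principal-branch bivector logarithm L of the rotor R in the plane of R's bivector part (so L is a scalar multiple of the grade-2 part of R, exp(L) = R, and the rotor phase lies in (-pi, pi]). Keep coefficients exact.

The scalar part of R is 1/2, which pins the rotor phase on the principal branch; dividing the bivector part by the sine of that phase recovers the unit plane, and L is the phase times that plane.
Concretely: cos(phase) = 1/2 gives phase = ±pi/3, and since phase/sin(phase) is even the sign is immaterial: L = (phase/sin(phase)) * <R>_2 = (2*sqrt(3)*pi/9) * <R>_2.
Answer: 25*pi/291*e1 e2 + 20*pi/97*e1 e3 - 24*pi/97*e2 e3


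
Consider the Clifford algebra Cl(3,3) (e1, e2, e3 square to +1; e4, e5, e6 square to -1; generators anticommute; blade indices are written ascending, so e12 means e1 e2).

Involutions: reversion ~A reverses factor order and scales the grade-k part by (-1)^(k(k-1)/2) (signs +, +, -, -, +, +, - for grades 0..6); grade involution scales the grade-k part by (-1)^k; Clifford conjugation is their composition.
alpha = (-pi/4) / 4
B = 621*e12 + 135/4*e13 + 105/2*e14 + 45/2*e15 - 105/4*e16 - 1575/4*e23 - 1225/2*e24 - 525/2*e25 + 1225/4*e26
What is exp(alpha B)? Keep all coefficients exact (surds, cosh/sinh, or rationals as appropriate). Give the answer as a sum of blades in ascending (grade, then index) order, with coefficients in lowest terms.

B^2 term by term: the squares give (621)^2*(e12)^2 + (135/4)^2*(e13)^2 + (105/2)^2*(e14)^2 + (45/2)^2*(e15)^2 + (-105/4)^2*(e16)^2 + (-1575/4)^2*(e23)^2 + (-1225/2)^2*(e24)^2 + (-525/2)^2*(e25)^2 + (1225/4)^2*(e26)^2 = 385641*(-1) + 18225/16*(-1) + 11025/4*(+1) + 2025/4*(+1) + 11025/16*(+1) + 2480625/16*(-1) + 1500625/4*(+1) + 275625/4*(+1) + 1500625/16*(+1) = -16 (each basis 2-blade squares to minus the product of its generators' squares); cross terms between blades sharing an index anticommute and cancel; the commuting (index-disjoint) pairs give grade-4 terms 2*c*c'*(blade product), which cancel blade by blade — e1234: 165375/4 - 165375/4 = 0; e1235: 70875/4 - 70875/4 = 0; e1236: -165375/8 + 165375/8 = 0; e1245: 55125/2 - 55125/2 = 0; e1246: -128625/4 + 128625/4 = 0; e1256: -55125/4 + 55125/4 = 0 — confirming B is simple. So B^2 = -16.
B^2 = -16 — circular case — the even/odd split gives cos and sin: l = 4, alpha*l = -pi/4, so exp(alpha B) = cos(-pi/4) + (sin(-pi/4)/4)*B = sqrt(2)/2 + (-sqrt(2)/8)*B.
Answer: sqrt(2)/2 - 621*sqrt(2)/8*e12 - 135*sqrt(2)/32*e13 - 105*sqrt(2)/16*e14 - 45*sqrt(2)/16*e15 + 105*sqrt(2)/32*e16 + 1575*sqrt(2)/32*e23 + 1225*sqrt(2)/16*e24 + 525*sqrt(2)/16*e25 - 1225*sqrt(2)/32*e26


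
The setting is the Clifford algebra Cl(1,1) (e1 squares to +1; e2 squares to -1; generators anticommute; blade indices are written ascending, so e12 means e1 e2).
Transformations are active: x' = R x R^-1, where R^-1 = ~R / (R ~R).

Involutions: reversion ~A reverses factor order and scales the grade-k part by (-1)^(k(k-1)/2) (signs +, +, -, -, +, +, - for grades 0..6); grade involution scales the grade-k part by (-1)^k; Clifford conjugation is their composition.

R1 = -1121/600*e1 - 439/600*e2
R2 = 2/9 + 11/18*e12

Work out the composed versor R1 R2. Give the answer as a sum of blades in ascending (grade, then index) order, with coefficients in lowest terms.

Distribute over the terms of R1 (each basis-blade product reordered to ascending indices, repeated generators contracted through their squares):
(-1121/600*e1) R2 = -1121/2700*e1 - 12331/10800*e2
(-439/600*e2) R2 = -4829/10800*e1 - 439/2700*e2
Summing the partial products and collecting blades:
Answer: -9313/10800*e1 - 14087/10800*e2


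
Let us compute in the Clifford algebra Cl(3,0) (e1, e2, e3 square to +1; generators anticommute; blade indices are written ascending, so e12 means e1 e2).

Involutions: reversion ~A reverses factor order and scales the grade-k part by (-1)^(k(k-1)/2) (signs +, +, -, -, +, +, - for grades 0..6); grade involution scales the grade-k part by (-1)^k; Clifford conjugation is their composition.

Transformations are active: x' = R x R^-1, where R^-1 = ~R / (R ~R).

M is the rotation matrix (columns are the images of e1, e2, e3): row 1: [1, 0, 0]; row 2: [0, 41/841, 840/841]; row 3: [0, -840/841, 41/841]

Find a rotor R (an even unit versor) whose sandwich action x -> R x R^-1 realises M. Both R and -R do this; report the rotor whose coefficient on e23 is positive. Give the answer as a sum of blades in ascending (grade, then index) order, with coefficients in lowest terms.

Method: write R = a + b12*e12 + b13*e13 + b23*e23 with a^2 + b12^2 + b13^2 + b23^2 = 1 (so R^-1 = ~R). Expanding the columns R e_j ~R gives tr M = 4a^2 - 1 and, from the antisymmetric part, M21 - M12 = -4a*b12, M13 - M31 = 4a*b13, M32 - M23 = -4a*b23.
Here tr M = 923/841, so a^2 = (1 + tr M)/4 = 441/841 and a = ±21/29. Taking a = 21/29: M21 - M12 = 0, M13 - M31 = 0, M32 - M23 = -1680/841, giving b12 = 0, b13 = 0, b23 = 20/29, i.e. R = 21/29 + 20/29*e23.
Its e23 coefficient is already positive.
Answer: 21/29 + 20/29*e23. Note: both R and -R realise this M (trace 923/841); the covering map identifies them, and the e23-coefficient sign is the tie-breaker.


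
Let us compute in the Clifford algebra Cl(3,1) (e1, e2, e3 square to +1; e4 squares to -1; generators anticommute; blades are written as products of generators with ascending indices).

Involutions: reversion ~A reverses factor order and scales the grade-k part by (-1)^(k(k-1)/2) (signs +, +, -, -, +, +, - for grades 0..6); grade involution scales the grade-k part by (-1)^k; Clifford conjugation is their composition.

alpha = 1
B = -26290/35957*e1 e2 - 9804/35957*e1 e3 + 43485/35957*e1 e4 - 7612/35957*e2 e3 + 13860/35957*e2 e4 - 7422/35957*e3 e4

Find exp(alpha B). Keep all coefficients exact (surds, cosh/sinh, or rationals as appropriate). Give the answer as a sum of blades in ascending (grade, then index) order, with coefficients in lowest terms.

B^2 term by term: the squares give (-26290/35957)^2*(e1 e2)^2 + (-9804/35957)^2*(e1 e3)^2 + (43485/35957)^2*(e1 e4)^2 + (-7612/35957)^2*(e2 e3)^2 + (13860/35957)^2*(e2 e4)^2 + (-7422/35957)^2*(e3 e4)^2 = 691164100/1292905849*(-1) + 96118416/1292905849*(-1) + 1890945225/1292905849*(+1) + 57942544/1292905849*(-1) + 192099600/1292905849*(+1) + 55086084/1292905849*(+1) = 1 (each basis 2-blade squares to minus the product of its generators' squares); cross terms between blades sharing an index anticommute and cancel; the commuting (index-disjoint) pairs give grade-4 terms 2*c*c'*(blade product), which cancel blade by blade — e1 e2 e3 e4: 390248760/1292905849 + 271766880/1292905849 - 662015640/1292905849 = 0 — confirming B is simple. So B^2 = 1.
B^2 = 1 — the positive square puts this in the hyperbolic regime; l = 1, alpha*l = 1, so exp(alpha B) = cosh(1) + (sinh(1)/1)*B = cosh(1) + (sinh(1))*B.
Answer: cosh(1) - 26290*sinh(1)/35957*e1 e2 - 9804*sinh(1)/35957*e1 e3 + 43485*sinh(1)/35957*e1 e4 - 7612*sinh(1)/35957*e2 e3 + 13860*sinh(1)/35957*e2 e4 - 7422*sinh(1)/35957*e3 e4


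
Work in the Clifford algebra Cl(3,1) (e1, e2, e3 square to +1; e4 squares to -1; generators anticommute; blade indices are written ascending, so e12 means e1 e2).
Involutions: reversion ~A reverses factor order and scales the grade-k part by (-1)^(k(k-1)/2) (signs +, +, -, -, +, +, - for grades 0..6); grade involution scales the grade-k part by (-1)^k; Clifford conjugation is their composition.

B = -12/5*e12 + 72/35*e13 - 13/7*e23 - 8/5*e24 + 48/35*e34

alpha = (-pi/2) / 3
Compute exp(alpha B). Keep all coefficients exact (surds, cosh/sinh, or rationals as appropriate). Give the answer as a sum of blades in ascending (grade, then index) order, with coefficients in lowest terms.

B^2 term by term: the squares give (-12/5)^2*(e12)^2 + (72/35)^2*(e13)^2 + (-13/7)^2*(e23)^2 + (-8/5)^2*(e24)^2 + (48/35)^2*(e34)^2 = 144/25*(-1) + 5184/1225*(-1) + 169/49*(-1) + 64/25*(+1) + 2304/1225*(+1) = -9 (each basis 2-blade squares to minus the product of its generators' squares); cross terms between blades sharing an index anticommute and cancel; the commuting (index-disjoint) pairs give grade-4 terms 2*c*c'*(blade product), which cancel blade by blade — e1234: -1152/175 + 1152/175 = 0 — confirming B is simple. So B^2 = -9.
B^2 = -9 — the negative square puts this in the circular regime; l = 3, alpha*l = -pi/2, so exp(alpha B) = cos(-pi/2) + (sin(-pi/2)/3)*B = 0 + (-1/3)*B.
Answer: 4/5*e12 - 24/35*e13 + 13/21*e23 + 8/15*e24 - 16/35*e34


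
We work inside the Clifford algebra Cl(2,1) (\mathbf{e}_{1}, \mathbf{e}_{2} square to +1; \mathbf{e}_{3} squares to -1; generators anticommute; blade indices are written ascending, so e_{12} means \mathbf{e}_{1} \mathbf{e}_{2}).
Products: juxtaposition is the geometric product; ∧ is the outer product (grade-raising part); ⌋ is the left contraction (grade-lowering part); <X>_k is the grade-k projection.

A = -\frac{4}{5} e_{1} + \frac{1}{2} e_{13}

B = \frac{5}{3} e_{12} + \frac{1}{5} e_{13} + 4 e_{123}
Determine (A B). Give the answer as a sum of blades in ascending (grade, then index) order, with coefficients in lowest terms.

step 1: \frac{1}{10} - \frac{10}{3} e_{2} - \frac{4}{25} e_{3} - \frac{71}{30} e_{23}
Answer: \frac{1}{10} - \frac{10}{3} e_{2} - \frac{4}{25} e_{3} - \frac{71}{30} e_{23}


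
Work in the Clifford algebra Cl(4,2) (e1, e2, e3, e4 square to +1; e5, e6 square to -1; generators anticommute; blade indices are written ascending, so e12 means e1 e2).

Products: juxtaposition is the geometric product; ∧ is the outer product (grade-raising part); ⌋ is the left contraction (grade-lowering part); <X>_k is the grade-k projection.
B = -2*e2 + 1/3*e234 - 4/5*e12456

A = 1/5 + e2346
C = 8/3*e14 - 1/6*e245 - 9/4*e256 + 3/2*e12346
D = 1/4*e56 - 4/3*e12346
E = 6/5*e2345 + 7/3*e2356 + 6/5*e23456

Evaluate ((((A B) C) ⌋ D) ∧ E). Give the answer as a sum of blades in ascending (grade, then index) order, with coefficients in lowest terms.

step 1: -2/5*e2 + 1/3*e6 - 4/5*e135 + 1/15*e234 + 2*e346 - 4/25*e12456
step 2: 3*e12 + 9/25*e14 + 11/150*e16 + 3/4*e25 + 103/450*e35 + 1/15*e45 + 9/10*e56 - 8/45*e123 + 16/15*e124 + 16/3*e136 + 8/9*e146 - 32/75*e256 + 32/15*e345 - 11/30*e1234 - 9/5*e1236 + 3/5*e1346 + 9/2*e2345 + 1/3*e2356 - 103/90*e2456 - 3/20*e3456
step 3: -9/40 - 4/5*e2 + 12/5*e4 + 22/45*e6 - 32/27*e23 + 64/9*e24 - 64/45*e36 - 32/135*e46 + 22/225*e234 + 12/25*e236 + 4*e346
step 4: -27/100*e2345 - 21/40*e2356 + 71/12*e23456
Answer: -27/100*e2345 - 21/40*e2356 + 71/12*e23456


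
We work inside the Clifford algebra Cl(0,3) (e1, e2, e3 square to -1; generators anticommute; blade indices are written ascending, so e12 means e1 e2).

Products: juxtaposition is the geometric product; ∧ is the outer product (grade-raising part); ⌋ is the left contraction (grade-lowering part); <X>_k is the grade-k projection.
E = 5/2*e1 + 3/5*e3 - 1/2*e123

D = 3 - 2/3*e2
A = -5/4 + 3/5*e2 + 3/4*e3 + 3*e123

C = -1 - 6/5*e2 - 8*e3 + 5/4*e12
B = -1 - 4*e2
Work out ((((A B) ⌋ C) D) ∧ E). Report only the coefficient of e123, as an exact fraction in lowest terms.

step 1: 73/20 + 22/5*e2 - 3/4*e3 - 12*e13 + 3*e23 - 3*e123
step 2: -437/100 + 11/2*e1 - 219/50*e2 - 146/5*e3 + 73/16*e12
step 3: -1603/100 + 469/24*e1 - 767/75*e2 - 438/5*e3 + 481/48*e12 - 292/15*e23
step 4: -1603/40*e1 - 4809/500*e3 + 767/30*e12 + 9229/40*e13 - 767/125*e23 - 41567/1200*e123
Answer: -41567/1200


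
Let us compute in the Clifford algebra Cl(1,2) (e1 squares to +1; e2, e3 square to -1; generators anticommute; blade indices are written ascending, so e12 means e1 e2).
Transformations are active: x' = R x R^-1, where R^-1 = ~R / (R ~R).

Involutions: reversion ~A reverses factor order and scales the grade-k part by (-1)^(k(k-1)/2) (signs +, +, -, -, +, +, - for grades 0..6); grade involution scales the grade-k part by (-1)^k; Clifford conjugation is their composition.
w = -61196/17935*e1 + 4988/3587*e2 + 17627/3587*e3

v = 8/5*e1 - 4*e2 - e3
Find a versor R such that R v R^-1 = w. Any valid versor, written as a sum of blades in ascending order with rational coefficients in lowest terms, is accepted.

Since q(v) = q(w) = -361/25, the sum R = v + w = -6500/3587*e1 - 9360/3587*e2 + 14040/3587*e3 does the job whenever invertible.
Answer: -6500/3587*e1 - 9360/3587*e2 + 14040/3587*e3


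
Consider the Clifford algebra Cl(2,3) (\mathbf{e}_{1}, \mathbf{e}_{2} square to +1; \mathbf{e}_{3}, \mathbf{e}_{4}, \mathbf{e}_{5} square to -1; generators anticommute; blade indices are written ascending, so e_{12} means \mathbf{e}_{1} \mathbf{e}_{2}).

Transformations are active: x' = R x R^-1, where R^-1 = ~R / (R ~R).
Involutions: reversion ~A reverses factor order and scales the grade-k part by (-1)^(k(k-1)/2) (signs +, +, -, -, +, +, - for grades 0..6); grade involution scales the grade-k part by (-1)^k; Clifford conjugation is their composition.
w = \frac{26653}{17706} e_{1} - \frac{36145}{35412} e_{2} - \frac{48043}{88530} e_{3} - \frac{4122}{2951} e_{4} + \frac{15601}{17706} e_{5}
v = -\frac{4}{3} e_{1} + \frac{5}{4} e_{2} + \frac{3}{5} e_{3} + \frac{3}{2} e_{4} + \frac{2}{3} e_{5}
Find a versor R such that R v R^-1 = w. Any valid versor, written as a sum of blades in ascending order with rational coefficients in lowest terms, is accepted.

A norm check does it: q(v) = q(w) = \frac{343}{1200}, hence R = v + w = \frac{1015}{5902} e_{1} + \frac{2030}{8853} e_{2} + \frac{1015}{17706} e_{3} + \frac{609}{5902} e_{4} + \frac{9135}{5902} e_{5} realises the map — parallel part kept, (v - w)/2 negated, v carried to w.
Answer: \frac{1015}{5902} e_{1} + \frac{2030}{8853} e_{2} + \frac{1015}{17706} e_{3} + \frac{609}{5902} e_{4} + \frac{9135}{5902} e_{5}


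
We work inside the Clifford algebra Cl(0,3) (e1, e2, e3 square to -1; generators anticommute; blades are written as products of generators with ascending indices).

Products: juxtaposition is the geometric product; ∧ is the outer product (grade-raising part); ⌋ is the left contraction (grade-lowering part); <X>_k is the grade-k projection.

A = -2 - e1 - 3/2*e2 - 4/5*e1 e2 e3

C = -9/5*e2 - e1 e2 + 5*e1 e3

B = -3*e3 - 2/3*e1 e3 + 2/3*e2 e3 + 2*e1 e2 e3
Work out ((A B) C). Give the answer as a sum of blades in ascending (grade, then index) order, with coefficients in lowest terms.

step 1: -8/5 + 8/15*e1 + 8/15*e2 + 19/3*e3 - 12/5*e1 e2 + 4/3*e1 e3 + 31/6*e2 e3 - 17/3*e1 e2 e3
step 2: -608/75 + 2011/75*e1 - 623/25*e2 - 529/30*e3 - 3779/150*e1 e2 - 89/30*e1 e3 + 11/15*e2 e3 - 33/5*e1 e2 e3
Answer: -608/75 + 2011/75*e1 - 623/25*e2 - 529/30*e3 - 3779/150*e1 e2 - 89/30*e1 e3 + 11/15*e2 e3 - 33/5*e1 e2 e3


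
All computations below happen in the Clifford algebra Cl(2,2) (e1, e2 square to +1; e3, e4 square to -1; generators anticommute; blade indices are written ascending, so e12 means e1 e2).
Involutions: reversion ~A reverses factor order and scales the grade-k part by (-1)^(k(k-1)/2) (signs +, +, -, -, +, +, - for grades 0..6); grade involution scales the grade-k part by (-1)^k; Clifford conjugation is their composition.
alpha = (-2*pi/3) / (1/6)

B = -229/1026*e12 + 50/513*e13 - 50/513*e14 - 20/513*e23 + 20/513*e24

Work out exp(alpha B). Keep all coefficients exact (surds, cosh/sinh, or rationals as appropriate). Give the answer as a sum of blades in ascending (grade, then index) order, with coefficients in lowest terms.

B^2 term by term: the squares give (-229/1026)^2*(e12)^2 + (50/513)^2*(e13)^2 + (-50/513)^2*(e14)^2 + (-20/513)^2*(e23)^2 + (20/513)^2*(e24)^2 = 52441/1052676*(-1) + 2500/263169*(+1) + 2500/263169*(+1) + 400/263169*(+1) + 400/263169*(+1) = -1/36 (each basis 2-blade squares to minus the product of its generators' squares); cross terms between blades sharing an index anticommute and cancel; the commuting (index-disjoint) pairs give grade-4 terms 2*c*c'*(blade product), which cancel blade by blade — e1234: -2000/263169 + 2000/263169 = 0 — confirming B is simple. So B^2 = -1/36.
B^2 = -1/36 — the negative square puts this in the circular regime; l = 1/6, alpha*l = -2*pi/3, so exp(alpha B) = cos(-2*pi/3) + (sin(-2*pi/3)/(1/6))*B = -1/2 + (-3*sqrt(3))*B.
Answer: -1/2 + 229*sqrt(3)/342*e12 - 50*sqrt(3)/171*e13 + 50*sqrt(3)/171*e14 + 20*sqrt(3)/171*e23 - 20*sqrt(3)/171*e24


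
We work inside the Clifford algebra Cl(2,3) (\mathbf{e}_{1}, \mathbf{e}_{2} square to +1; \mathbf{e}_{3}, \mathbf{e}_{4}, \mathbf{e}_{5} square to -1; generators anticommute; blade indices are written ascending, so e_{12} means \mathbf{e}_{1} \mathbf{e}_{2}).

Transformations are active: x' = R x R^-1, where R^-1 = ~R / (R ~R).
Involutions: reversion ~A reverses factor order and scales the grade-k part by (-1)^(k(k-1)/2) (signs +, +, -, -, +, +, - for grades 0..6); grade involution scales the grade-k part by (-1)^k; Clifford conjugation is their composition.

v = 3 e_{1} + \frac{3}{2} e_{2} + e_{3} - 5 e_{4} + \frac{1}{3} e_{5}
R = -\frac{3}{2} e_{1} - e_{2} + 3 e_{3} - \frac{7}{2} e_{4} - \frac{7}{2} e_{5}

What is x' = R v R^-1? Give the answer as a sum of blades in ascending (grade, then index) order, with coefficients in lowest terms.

~R = -\frac{3}{2} e_{1} - e_{2} + 3 e_{3} - \frac{7}{2} e_{4} - \frac{7}{2} e_{5}, and R ~R = -\frac{121}{4}, so R^-1 = ~R / (-\frac{121}{4}).
R v = -\frac{76}{3} + \frac{3}{4} e_{12} - \frac{21}{2} e_{13} + 18 e_{14} + 10 e_{15} - \frac{11}{2} e_{23} + \frac{41}{4} e_{24} + \frac{59}{12} e_{25} - \frac{23}{2} e_{34} + \frac{9}{2} e_{35} - \frac{56}{3} e_{45}
Answer: -\frac{667}{121} e_{1} - \frac{2305}{726} e_{2} + \frac{487}{121} e_{3} - \frac{313}{363} e_{4} - \frac{2249}{363} e_{5}


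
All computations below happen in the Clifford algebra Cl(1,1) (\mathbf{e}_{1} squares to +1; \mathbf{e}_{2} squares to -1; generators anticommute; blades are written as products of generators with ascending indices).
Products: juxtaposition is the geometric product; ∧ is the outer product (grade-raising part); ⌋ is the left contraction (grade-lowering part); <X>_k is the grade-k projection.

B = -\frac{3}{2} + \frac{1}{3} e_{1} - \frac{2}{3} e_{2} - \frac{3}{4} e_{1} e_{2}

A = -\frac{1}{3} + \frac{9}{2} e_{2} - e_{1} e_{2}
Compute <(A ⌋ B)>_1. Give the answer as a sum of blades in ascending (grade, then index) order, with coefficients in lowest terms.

step 1: \frac{17}{4} - \frac{251}{72} e_{1} + \frac{2}{9} e_{2} + \frac{1}{4} e_{1} e_{2}
step 2: -\frac{251}{72} e_{1} + \frac{2}{9} e_{2}
Answer: -\frac{251}{72} e_{1} + \frac{2}{9} e_{2}


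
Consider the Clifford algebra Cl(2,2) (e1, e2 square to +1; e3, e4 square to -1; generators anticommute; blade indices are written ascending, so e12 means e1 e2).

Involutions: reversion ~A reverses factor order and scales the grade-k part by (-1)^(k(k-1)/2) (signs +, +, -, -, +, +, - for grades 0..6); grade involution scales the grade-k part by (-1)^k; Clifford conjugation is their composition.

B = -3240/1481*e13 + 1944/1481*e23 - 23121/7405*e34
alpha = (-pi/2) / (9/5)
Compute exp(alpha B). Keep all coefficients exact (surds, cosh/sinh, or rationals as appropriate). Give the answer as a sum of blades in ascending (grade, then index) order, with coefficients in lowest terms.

B^2 term by term: the squares give (-3240/1481)^2*(e13)^2 + (1944/1481)^2*(e23)^2 + (-23121/7405)^2*(e34)^2 = 10497600/2193361*(+1) + 3779136/2193361*(+1) + 534580641/54834025*(-1) = -81/25 (each basis 2-blade squares to minus the product of its generators' squares); cross terms between blades sharing an index anticommute and cancel. So B^2 = -81/25.
B^2 = -81/25 — a negative square means the series sums to a rotation: l = 9/5, alpha*l = -pi/2, so exp(alpha B) = cos(-pi/2) + (sin(-pi/2)/(9/5))*B = 0 + (-5/9)*B.
Answer: 1800/1481*e13 - 1080/1481*e23 + 2569/1481*e34


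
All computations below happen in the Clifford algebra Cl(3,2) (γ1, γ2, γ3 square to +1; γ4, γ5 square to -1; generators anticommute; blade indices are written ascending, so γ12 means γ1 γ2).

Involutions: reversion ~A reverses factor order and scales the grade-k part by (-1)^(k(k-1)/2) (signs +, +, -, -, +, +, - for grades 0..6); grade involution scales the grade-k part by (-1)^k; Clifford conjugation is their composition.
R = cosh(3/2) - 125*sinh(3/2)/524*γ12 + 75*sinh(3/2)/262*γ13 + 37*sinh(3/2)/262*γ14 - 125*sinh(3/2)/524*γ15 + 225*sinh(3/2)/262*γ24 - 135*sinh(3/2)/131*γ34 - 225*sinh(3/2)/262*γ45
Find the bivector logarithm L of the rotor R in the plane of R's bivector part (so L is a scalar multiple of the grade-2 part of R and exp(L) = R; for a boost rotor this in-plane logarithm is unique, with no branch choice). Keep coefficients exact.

The scalar part of R is cosh(3/2), so cosh pins the rapidity up to sign — the sign comes from the bivector part; dividing that part by sinh of the rapidity yields the plane, and the in-plane L = rapidity * plane is unique because the two sign choices cancel.
Concretely: cosh(rapidity) = cosh(3/2) gives rapidity = ±3/2, and since rapidity/sinh(rapidity) is even the sign is immaterial: L = (rapidity/sinh(rapidity)) * <R>_2 = (3/(2*sinh(3/2))) * <R>_2.
Answer: -375/1048*γ12 + 225/524*γ13 + 111/524*γ14 - 375/1048*γ15 + 675/524*γ24 - 405/262*γ34 - 675/524*γ45


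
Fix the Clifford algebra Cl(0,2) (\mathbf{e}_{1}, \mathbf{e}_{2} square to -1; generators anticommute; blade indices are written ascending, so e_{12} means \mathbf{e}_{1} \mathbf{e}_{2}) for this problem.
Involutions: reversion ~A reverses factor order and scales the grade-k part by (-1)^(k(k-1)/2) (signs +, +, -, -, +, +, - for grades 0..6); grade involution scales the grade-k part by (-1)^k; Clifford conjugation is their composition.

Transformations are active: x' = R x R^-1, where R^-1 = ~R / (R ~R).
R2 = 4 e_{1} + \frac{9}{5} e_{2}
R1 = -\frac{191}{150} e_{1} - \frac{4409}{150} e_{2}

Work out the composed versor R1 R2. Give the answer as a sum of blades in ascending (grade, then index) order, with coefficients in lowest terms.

Distribute over the terms of R1 (each basis-blade product reordered to ascending indices, repeated generators contracted through their squares):
(-\frac{191}{150} e_{1}) R2 = \frac{382}{75} - \frac{573}{250} e_{12}
(-\frac{4409}{150} e_{2}) R2 = \frac{13227}{250} + \frac{8818}{75} e_{12}
Summing the partial products and collecting blades:
Answer: \frac{43501}{750} + \frac{86461}{750} e_{12}


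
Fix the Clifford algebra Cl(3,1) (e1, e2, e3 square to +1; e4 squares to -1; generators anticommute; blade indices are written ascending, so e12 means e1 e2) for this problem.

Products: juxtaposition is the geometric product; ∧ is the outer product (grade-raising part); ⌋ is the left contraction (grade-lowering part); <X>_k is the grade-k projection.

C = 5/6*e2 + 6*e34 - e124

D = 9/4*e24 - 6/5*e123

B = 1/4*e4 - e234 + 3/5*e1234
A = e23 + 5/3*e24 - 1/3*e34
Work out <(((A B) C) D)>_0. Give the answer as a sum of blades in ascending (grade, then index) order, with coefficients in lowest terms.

step 1: -1/12*e2 + 7/4*e3 + e4 - 1/5*e12 - e13 - 3/5*e14 + 1/4*e234
step 2: -5/72 - 1/6*e1 + 9/10*e2 + 6*e3 + 103/10*e4 + e12 - 77/20*e13 - 73/12*e14 - 35/24*e23 - 5/6*e24 + 5/24*e34 + 5/6*e123 + 1/2*e124 + 1/2*e234 - 59/20*e1234
step 3: -7/8 - 5/8*e1 + 5559/200*e2 + 3/40*e3 + 1113/200*e4 - 1671/80*e12 + 3087/400*e13 + 33/20*e14 - 43/160*e23 - 5/32*e24 + 429/160*e34 + 1/12*e123 - 1/8*e124 - 7/8*e134 - 104/5*e234 + 8409/400*e1234
step 4: -7/8
Answer: -7/8


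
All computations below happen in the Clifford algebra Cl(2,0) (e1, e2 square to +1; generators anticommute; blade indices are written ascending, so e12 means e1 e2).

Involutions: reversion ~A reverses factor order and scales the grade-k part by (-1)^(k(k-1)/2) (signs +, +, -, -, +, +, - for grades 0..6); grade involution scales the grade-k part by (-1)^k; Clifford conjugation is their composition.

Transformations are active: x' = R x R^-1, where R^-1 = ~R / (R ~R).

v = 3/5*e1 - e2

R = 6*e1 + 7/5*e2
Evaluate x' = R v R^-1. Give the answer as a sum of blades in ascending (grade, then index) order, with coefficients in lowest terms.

~R = 6*e1 + 7/5*e2, and R ~R = 949/25, so R^-1 = ~R / (949/25).
R v = 11/5 - 171/25*e12
Answer: 453/4745*e1 + 1103/949*e2


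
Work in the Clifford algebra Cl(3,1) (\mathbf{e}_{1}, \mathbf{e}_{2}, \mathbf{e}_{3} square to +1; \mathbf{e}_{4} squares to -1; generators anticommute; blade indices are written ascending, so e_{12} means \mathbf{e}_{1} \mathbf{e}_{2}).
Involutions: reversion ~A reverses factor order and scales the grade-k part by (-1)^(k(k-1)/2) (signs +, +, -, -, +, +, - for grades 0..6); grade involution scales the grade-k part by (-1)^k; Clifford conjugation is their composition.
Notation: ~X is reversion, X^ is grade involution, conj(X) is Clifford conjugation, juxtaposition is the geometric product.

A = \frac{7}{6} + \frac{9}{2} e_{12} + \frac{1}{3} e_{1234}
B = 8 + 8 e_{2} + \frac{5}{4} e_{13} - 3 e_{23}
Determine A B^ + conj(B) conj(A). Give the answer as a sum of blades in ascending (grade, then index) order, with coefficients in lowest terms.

first term: \frac{28}{3} - 36 e_{1} - \frac{28}{3} e_{2} + 36 e_{12} - \frac{289}{24} e_{13} + e_{14} - \frac{73}{8} e_{23} + \frac{5}{12} e_{24} - \frac{8}{3} e_{134} + \frac{8}{3} e_{1234}
second term: \frac{28}{3} - 36 e_{1} - \frac{28}{3} e_{2} - 36 e_{12} + \frac{289}{24} e_{13} - e_{14} + \frac{73}{8} e_{23} - \frac{5}{12} e_{24} + \frac{8}{3} e_{134} + \frac{8}{3} e_{1234}
Answer: \frac{56}{3} - 72 e_{1} - \frac{56}{3} e_{2} + \frac{16}{3} e_{1234}


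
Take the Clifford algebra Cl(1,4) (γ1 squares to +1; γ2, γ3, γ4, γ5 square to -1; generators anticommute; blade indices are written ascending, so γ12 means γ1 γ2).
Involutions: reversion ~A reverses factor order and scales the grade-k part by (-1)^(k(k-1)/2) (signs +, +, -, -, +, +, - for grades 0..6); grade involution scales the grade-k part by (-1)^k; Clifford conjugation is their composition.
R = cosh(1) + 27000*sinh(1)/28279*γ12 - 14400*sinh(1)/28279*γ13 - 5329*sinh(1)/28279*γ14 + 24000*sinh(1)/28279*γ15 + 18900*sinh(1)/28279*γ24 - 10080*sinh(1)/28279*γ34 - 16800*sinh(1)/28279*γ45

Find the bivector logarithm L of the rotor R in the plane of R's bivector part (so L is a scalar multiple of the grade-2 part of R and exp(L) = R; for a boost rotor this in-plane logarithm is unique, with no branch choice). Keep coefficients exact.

The scalar part of R is cosh(1), giving the rapidity magnitude (cosh is even); the bivector part supplies orientation, its quotient by sinh of the rapidity is the plane, and L = rapidity * plane — unique in that plane, since flipping both signs leaves L unchanged.
Concretely: cosh(rapidity) = cosh(1) gives rapidity = ±1, and since rapidity/sinh(rapidity) is even the sign is immaterial: L = (rapidity/sinh(rapidity)) * <R>_2 = (1/sinh(1)) * <R>_2.
Answer: 27000/28279*γ12 - 14400/28279*γ13 - 5329/28279*γ14 + 24000/28279*γ15 + 18900/28279*γ24 - 10080/28279*γ34 - 16800/28279*γ45


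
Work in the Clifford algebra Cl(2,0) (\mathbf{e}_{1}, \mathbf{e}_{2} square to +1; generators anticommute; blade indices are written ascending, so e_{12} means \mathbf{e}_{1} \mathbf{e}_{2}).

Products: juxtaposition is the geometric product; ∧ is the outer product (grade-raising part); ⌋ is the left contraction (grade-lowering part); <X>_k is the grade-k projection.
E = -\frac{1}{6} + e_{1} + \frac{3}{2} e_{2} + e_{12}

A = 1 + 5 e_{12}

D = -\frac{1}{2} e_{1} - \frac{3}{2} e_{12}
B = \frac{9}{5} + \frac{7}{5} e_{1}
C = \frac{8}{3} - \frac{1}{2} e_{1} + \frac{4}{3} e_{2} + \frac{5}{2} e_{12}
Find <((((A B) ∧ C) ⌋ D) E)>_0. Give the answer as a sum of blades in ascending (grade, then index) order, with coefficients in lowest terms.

step 1: \frac{9}{5} + \frac{7}{5} e_{1} - 7 e_{2} + 9 e_{12}
step 2: \frac{24}{5} + \frac{17}{6} e_{1} - \frac{244}{15} e_{2} + \frac{403}{15} e_{12}
step 3: \frac{2333}{60} - \frac{134}{5} e_{1} - \frac{17}{4} e_{2} - \frac{36}{5} e_{12}
step 4: -\frac{2921}{90} + \frac{184}{5} e_{1} + \frac{1183}{30} e_{2} + \frac{62}{15} e_{12}
step 5: -\frac{2921}{90}
Answer: -\frac{2921}{90}


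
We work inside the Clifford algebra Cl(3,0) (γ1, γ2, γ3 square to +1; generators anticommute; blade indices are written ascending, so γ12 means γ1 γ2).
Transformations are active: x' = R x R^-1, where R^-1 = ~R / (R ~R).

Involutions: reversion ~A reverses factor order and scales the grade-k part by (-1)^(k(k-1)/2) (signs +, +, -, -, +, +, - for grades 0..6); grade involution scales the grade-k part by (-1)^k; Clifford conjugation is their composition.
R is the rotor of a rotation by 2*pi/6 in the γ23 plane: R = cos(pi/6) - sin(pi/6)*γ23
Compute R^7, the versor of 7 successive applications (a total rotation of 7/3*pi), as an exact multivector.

Because a rotor carries half the rotation angle, composing 7 copies of this γ23-plane rotor multiplies the phase: 7*(pi/6) = 7*pi/6, hence R^7 = cos(7*pi/6) - sin(7*pi/6)*γ23.
cos(7*pi/6) = -sqrt(3)/2 and sin(7*pi/6) = -1/2, so R^7 = -sqrt(3)/2 + 1/2*γ23. The net rotation is 1/3*pi (after discarding 1 full turn, each of which contributes a factor -1 to the rotor); the rotor keeps the half-angle phase exactly.
Answer: -sqrt(3)/2 + 1/2*γ23


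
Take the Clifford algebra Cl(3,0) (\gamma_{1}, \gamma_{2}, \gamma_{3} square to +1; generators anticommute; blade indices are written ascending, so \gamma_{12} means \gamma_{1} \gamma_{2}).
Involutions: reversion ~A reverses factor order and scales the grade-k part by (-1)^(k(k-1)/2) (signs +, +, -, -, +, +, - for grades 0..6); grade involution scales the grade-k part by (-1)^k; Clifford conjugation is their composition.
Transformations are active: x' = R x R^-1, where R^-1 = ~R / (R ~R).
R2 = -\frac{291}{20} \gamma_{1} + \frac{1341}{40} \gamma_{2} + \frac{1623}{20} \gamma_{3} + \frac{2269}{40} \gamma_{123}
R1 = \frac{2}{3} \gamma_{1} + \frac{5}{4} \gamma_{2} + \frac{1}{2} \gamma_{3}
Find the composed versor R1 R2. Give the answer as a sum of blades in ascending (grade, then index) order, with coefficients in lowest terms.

Distribute over the terms of R1 (each basis-blade product reordered to ascending indices, repeated generators contracted through their squares):
(\frac{2}{3} \gamma_{1}) R2 = -\frac{97}{10} + \frac{447}{20} \gamma_{12} + \frac{541}{10} \gamma_{13} + \frac{2269}{60} \gamma_{23}
(\frac{5}{4} \gamma_{2}) R2 = \frac{1341}{32} + \frac{291}{16} \gamma_{12} - \frac{2269}{32} \gamma_{13} + \frac{1623}{16} \gamma_{23}
(\frac{1}{2} \gamma_{3}) R2 = \frac{1623}{40} + \frac{2269}{80} \gamma_{12} + \frac{291}{40} \gamma_{13} - \frac{1341}{80} \gamma_{23}
Summing the partial products and collecting blades:
Answer: \frac{2329}{32} + \frac{689}{10} \gamma_{12} - \frac{305}{32} \gamma_{13} + \frac{14699}{120} \gamma_{23}


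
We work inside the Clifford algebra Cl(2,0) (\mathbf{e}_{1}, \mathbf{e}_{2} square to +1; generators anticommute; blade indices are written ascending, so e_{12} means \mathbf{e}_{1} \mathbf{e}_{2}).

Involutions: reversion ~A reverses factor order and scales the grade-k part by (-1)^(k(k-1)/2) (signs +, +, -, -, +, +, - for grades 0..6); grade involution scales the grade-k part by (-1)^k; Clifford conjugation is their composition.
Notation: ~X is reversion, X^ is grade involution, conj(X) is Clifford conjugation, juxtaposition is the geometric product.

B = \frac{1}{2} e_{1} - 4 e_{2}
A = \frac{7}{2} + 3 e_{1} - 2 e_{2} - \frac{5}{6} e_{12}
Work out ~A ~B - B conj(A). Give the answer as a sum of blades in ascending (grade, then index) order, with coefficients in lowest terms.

first term: \frac{19}{2} - \frac{19}{12} e_{1} - \frac{173}{12} e_{2} - 11 e_{12}
second term: -\frac{19}{2} + \frac{61}{12} e_{1} - \frac{163}{12} e_{2} - 11 e_{12}
Answer: 19 - \frac{20}{3} e_{1} - \frac{5}{6} e_{2}


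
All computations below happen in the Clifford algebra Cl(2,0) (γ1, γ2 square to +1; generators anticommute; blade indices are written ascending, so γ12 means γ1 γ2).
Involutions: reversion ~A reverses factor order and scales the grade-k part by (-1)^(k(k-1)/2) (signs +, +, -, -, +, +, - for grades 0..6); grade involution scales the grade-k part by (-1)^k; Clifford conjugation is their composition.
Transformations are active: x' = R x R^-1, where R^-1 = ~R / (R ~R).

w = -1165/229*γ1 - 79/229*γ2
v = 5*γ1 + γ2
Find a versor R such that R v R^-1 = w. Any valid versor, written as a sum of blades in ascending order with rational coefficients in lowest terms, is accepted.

Equal squares first: v^2 = w^2 = 26. Then v + w = -20/229*γ1 + 150/229*γ2 is a versor taking v to w, provided it is invertible.
Answer: -20/229*γ1 + 150/229*γ2


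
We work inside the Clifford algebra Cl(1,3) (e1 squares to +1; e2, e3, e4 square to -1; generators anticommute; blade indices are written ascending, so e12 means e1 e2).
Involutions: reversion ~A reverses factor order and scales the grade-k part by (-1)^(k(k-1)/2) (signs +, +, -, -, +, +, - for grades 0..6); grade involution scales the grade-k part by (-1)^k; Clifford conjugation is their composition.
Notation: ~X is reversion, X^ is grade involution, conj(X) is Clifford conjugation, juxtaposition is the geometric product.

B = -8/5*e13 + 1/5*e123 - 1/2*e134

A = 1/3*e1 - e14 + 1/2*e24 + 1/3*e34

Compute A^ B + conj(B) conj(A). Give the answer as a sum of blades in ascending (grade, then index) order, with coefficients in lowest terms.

first term: 1/6*e1 + 1/30*e3 - 8/15*e14 - 1/15*e23 + 53/30*e34 - 1/4*e123 + 1/15*e124 - 1/10*e134 + 1/5*e234 + 4/5*e1234
second term: -1/6*e1 + 31/30*e3 + 8/15*e14 - 1/15*e23 - 43/30*e34 - 1/4*e123 + 1/15*e124 - 1/10*e134 + 1/5*e234 + 4/5*e1234
Answer: 16/15*e3 - 2/15*e23 + 1/3*e34 - 1/2*e123 + 2/15*e124 - 1/5*e134 + 2/5*e234 + 8/5*e1234


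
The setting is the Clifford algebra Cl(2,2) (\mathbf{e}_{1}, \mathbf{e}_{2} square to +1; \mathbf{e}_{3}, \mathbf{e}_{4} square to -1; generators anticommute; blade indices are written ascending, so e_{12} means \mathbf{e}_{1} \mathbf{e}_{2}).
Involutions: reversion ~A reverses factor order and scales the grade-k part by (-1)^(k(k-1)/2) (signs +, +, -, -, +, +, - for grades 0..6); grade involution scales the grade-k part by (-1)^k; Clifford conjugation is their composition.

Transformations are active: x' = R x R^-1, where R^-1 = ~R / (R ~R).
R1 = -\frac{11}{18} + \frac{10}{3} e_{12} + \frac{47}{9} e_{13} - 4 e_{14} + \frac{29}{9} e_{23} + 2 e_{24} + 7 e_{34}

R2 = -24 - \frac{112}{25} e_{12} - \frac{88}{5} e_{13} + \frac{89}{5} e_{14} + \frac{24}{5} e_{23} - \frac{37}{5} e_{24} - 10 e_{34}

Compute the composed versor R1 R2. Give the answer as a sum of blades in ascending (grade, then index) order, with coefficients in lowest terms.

Distribute over the grade parts of R1 (each basis-blade product reordered to ascending indices, repeated generators contracted through their squares):
<R1>_0 (= -\frac{11}{18}) R2 = \frac{44}{3} + \frac{616}{225} e_{12} + \frac{484}{45} e_{13} - \frac{979}{90} e_{14} - \frac{44}{15} e_{23} + \frac{407}{90} e_{24} + \frac{55}{9} e_{34}
<R1>_2 (= \frac{10}{3} e_{12} + \frac{47}{9} e_{13} - 4 e_{14} + \frac{29}{9} e_{23} + 2 e_{24} + 7 e_{34}) R2 = -\frac{3488}{45} - \frac{38}{9} e_{12} - \frac{40387}{225} e_{13} + \frac{2096}{225} e_{14} - \frac{2309}{225} e_{23} - \frac{5308}{225} e_{24} - \frac{1414}{9} e_{34} + \frac{3548}{75} e_{1234}
Summing the partial products and collecting blades:
Answer: -\frac{2828}{45} - \frac{334}{225} e_{12} - \frac{37967}{225} e_{13} - \frac{703}{450} e_{14} - \frac{2969}{225} e_{23} - \frac{8581}{450} e_{24} - 151 e_{34} + \frac{3548}{75} e_{1234}


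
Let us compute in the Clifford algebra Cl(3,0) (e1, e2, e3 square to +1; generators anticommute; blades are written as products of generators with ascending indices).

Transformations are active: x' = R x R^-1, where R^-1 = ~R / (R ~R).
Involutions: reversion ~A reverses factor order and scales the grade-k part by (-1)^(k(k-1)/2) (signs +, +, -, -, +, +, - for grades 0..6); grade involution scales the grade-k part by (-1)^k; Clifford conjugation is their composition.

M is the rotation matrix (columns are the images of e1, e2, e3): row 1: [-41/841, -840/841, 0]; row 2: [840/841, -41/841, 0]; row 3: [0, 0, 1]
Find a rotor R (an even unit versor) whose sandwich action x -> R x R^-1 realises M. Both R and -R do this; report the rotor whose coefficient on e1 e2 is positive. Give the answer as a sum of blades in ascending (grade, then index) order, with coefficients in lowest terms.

Method: write R = a + b12*e1 e2 + b13*e1 e3 + b23*e2 e3 with a^2 + b12^2 + b13^2 + b23^2 = 1 (so R^-1 = ~R). Expanding the columns R e_j ~R gives tr M = 4a^2 - 1 and, from the antisymmetric part, M21 - M12 = -4a*b12, M13 - M31 = 4a*b13, M32 - M23 = -4a*b23.
Here tr M = 759/841, so a^2 = (1 + tr M)/4 = 400/841 and a = ±20/29. Taking a = 20/29: M21 - M12 = 1680/841, M13 - M31 = 0, M32 - M23 = 0, giving b12 = -21/29, b13 = 0, b23 = 0, i.e. R = 20/29 - 21/29*e1 e2.
Its e1 e2 coefficient is negative, so report the other preimage -R.
Answer: -20/29 + 21/29*e1 e2. Uniqueness: Spin(3) -> SO(3) maps R and -R to the same rotation of trace 759/841; fixing the sign of the e1 e2 coefficient removes the ambiguity.


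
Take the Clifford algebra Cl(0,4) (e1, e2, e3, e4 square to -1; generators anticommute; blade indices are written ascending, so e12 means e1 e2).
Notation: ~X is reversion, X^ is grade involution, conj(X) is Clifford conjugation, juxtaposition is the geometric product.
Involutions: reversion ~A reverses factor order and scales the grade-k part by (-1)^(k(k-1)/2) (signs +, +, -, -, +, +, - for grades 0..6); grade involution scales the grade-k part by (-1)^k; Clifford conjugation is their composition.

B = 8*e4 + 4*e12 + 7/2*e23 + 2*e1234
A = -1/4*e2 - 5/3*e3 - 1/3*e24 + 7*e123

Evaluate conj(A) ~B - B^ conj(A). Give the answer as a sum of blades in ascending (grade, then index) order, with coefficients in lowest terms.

first term: 47/2*e1 - 17/2*e2 + 231/8*e3 + 14*e4 + 2/3*e13 - 4/3*e14 + 2*e24 + 29/2*e34 - 20/3*e123 - 10/3*e124 + 1/2*e134 + 56*e1234
second term: -51/2*e1 - 17/2*e2 - 217/8*e3 - 14*e4 + 2/3*e13 - 4/3*e14 + 2*e24 + 29/2*e34 + 20/3*e123 + 10/3*e124 - 1/2*e134 + 56*e1234
Answer: 49*e1 + 56*e3 + 28*e4 - 40/3*e123 - 20/3*e124 + e134
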